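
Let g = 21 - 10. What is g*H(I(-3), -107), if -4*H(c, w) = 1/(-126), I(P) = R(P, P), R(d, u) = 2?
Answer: 11/504 ≈ 0.021825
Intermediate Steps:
I(P) = 2
H(c, w) = 1/504 (H(c, w) = -¼/(-126) = -¼*(-1/126) = 1/504)
g = 11
g*H(I(-3), -107) = 11*(1/504) = 11/504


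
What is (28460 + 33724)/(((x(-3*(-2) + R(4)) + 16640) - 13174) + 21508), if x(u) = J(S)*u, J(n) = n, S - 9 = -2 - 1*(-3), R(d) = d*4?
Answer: 10364/4199 ≈ 2.4682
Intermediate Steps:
R(d) = 4*d
S = 10 (S = 9 + (-2 - 1*(-3)) = 9 + (-2 + 3) = 9 + 1 = 10)
x(u) = 10*u
(28460 + 33724)/(((x(-3*(-2) + R(4)) + 16640) - 13174) + 21508) = (28460 + 33724)/(((10*(-3*(-2) + 4*4) + 16640) - 13174) + 21508) = 62184/(((10*(6 + 16) + 16640) - 13174) + 21508) = 62184/(((10*22 + 16640) - 13174) + 21508) = 62184/(((220 + 16640) - 13174) + 21508) = 62184/((16860 - 13174) + 21508) = 62184/(3686 + 21508) = 62184/25194 = 62184*(1/25194) = 10364/4199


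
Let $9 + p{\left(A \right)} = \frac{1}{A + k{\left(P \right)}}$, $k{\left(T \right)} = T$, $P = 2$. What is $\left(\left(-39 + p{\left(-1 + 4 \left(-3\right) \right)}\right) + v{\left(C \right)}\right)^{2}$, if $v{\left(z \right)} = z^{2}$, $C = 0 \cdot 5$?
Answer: $\frac{279841}{121} \approx 2312.7$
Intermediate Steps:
$p{\left(A \right)} = -9 + \frac{1}{2 + A}$ ($p{\left(A \right)} = -9 + \frac{1}{A + 2} = -9 + \frac{1}{2 + A}$)
$C = 0$
$\left(\left(-39 + p{\left(-1 + 4 \left(-3\right) \right)}\right) + v{\left(C \right)}\right)^{2} = \left(\left(-39 + \frac{-17 - 9 \left(-1 + 4 \left(-3\right)\right)}{2 + \left(-1 + 4 \left(-3\right)\right)}\right) + 0^{2}\right)^{2} = \left(\left(-39 + \frac{-17 - 9 \left(-1 - 12\right)}{2 - 13}\right) + 0\right)^{2} = \left(\left(-39 + \frac{-17 - -117}{2 - 13}\right) + 0\right)^{2} = \left(\left(-39 + \frac{-17 + 117}{-11}\right) + 0\right)^{2} = \left(\left(-39 - \frac{100}{11}\right) + 0\right)^{2} = \left(- \frac{529}{11} + 0\right)^{2} = \left(- \frac{529}{11}\right)^{2} = \frac{279841}{121}$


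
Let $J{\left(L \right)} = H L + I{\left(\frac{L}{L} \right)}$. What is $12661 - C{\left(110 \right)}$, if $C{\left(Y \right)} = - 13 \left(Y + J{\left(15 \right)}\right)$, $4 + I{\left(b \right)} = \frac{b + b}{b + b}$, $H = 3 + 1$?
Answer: $14832$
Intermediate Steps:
$H = 4$
$I{\left(b \right)} = -3$ ($I{\left(b \right)} = -4 + \frac{b + b}{b + b} = -4 + \frac{2 b}{2 b} = -4 + 2 b \frac{1}{2 b} = -4 + 1 = -3$)
$J{\left(L \right)} = -3 + 4 L$ ($J{\left(L \right)} = 4 L - 3 = -3 + 4 L$)
$C{\left(Y \right)} = -741 - 13 Y$ ($C{\left(Y \right)} = - 13 \left(Y + \left(-3 + 4 \cdot 15\right)\right) = - 13 \left(Y + \left(-3 + 60\right)\right) = - 13 \left(Y + 57\right) = - 13 \left(57 + Y\right) = -741 - 13 Y$)
$12661 - C{\left(110 \right)} = 12661 - \left(-741 - 1430\right) = 12661 - -2171 = 12661 + 2171 = 14832$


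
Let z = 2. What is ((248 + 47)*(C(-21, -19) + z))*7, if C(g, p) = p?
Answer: -35105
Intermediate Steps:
((248 + 47)*(C(-21, -19) + z))*7 = ((248 + 47)*(-19 + 2))*7 = (295*(-17))*7 = -5015*7 = -35105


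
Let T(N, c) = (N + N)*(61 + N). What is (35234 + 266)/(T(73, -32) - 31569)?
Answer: -7100/2401 ≈ -2.9571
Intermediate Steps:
T(N, c) = 2*N*(61 + N) (T(N, c) = (2*N)*(61 + N) = 2*N*(61 + N))
(35234 + 266)/(T(73, -32) - 31569) = (35234 + 266)/(2*73*(61 + 73) - 31569) = 35500/(2*73*134 - 31569) = 35500/(19564 - 31569) = 35500/(-12005) = 35500*(-1/12005) = -7100/2401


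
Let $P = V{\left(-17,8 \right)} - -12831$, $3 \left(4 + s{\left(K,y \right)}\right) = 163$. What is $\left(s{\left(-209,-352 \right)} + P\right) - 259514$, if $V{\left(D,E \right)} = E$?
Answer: $- \frac{739874}{3} \approx -2.4662 \cdot 10^{5}$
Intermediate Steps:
$s{\left(K,y \right)} = \frac{151}{3}$ ($s{\left(K,y \right)} = -4 + \frac{1}{3} \cdot 163 = -4 + \frac{163}{3} = \frac{151}{3}$)
$P = 12839$ ($P = 8 - -12831 = 8 + 12831 = 12839$)
$\left(s{\left(-209,-352 \right)} + P\right) - 259514 = \left(\frac{151}{3} + 12839\right) - 259514 = \frac{38668}{3} - 259514 = - \frac{739874}{3}$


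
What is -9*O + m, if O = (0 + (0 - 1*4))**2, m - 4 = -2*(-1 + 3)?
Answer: -144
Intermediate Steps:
m = 0 (m = 4 - 2*(-1 + 3) = 4 - 2*2 = 4 - 4 = 0)
O = 16 (O = (0 + (0 - 4))**2 = (0 - 4)**2 = (-4)**2 = 16)
-9*O + m = -9*16 + 0 = -144 + 0 = -144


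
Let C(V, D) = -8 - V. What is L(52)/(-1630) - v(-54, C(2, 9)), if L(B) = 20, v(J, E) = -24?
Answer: 3910/163 ≈ 23.988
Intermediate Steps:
L(52)/(-1630) - v(-54, C(2, 9)) = 20/(-1630) - 1*(-24) = 20*(-1/1630) + 24 = -2/163 + 24 = 3910/163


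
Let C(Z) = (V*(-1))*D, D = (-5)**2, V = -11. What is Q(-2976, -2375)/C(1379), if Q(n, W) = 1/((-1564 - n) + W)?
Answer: -1/264825 ≈ -3.7761e-6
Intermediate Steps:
Q(n, W) = 1/(-1564 + W - n)
D = 25
C(Z) = 275 (C(Z) = -11*(-1)*25 = 11*25 = 275)
Q(-2976, -2375)/C(1379) = -1/(1564 - 2976 - 1*(-2375))/275 = -1/(1564 - 2976 + 2375)*(1/275) = -1/963*(1/275) = -1*1/963*(1/275) = -1/963*1/275 = -1/264825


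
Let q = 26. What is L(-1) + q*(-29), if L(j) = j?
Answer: -755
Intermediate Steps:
L(-1) + q*(-29) = -1 + 26*(-29) = -1 - 754 = -755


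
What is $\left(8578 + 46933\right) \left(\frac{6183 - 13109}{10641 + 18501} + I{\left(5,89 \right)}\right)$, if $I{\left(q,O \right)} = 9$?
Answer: $\frac{7087422436}{14571} \approx 4.8641 \cdot 10^{5}$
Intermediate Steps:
$\left(8578 + 46933\right) \left(\frac{6183 - 13109}{10641 + 18501} + I{\left(5,89 \right)}\right) = \left(8578 + 46933\right) \left(\frac{6183 - 13109}{10641 + 18501} + 9\right) = 55511 \left(- \frac{6926}{29142} + 9\right) = 55511 \left(\left(-6926\right) \frac{1}{29142} + 9\right) = 55511 \left(- \frac{3463}{14571} + 9\right) = 55511 \cdot \frac{127676}{14571} = \frac{7087422436}{14571}$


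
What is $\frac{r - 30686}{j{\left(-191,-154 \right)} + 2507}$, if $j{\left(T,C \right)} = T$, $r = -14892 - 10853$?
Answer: $- \frac{56431}{2316} \approx -24.366$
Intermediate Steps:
$r = -25745$
$\frac{r - 30686}{j{\left(-191,-154 \right)} + 2507} = \frac{-25745 - 30686}{-191 + 2507} = - \frac{56431}{2316}$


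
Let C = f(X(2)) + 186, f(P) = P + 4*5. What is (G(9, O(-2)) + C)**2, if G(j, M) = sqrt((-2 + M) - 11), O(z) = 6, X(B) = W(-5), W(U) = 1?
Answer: (207 + I*sqrt(7))**2 ≈ 42842.0 + 1095.3*I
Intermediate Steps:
X(B) = 1
f(P) = 20 + P (f(P) = P + 20 = 20 + P)
G(j, M) = sqrt(-13 + M)
C = 207 (C = (20 + 1) + 186 = 21 + 186 = 207)
(G(9, O(-2)) + C)**2 = (sqrt(-13 + 6) + 207)**2 = (sqrt(-7) + 207)**2 = (I*sqrt(7) + 207)**2 = (207 + I*sqrt(7))**2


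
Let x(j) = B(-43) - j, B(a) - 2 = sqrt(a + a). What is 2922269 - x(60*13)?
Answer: 2923047 - I*sqrt(86) ≈ 2.923e+6 - 9.2736*I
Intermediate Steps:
B(a) = 2 + sqrt(2)*sqrt(a) (B(a) = 2 + sqrt(a + a) = 2 + sqrt(2*a) = 2 + sqrt(2)*sqrt(a))
x(j) = 2 - j + I*sqrt(86) (x(j) = (2 + sqrt(2)*sqrt(-43)) - j = (2 + sqrt(2)*(I*sqrt(43))) - j = (2 + I*sqrt(86)) - j = 2 - j + I*sqrt(86))
2922269 - x(60*13) = 2922269 - (2 - 60*13 + I*sqrt(86)) = 2922269 - (2 - 1*780 + I*sqrt(86)) = 2922269 - (2 - 780 + I*sqrt(86)) = 2922269 - (-778 + I*sqrt(86)) = 2922269 + (778 - I*sqrt(86)) = 2923047 - I*sqrt(86)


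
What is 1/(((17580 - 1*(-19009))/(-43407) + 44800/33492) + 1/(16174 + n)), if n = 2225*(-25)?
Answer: 682778101941/337755961202 ≈ 2.0215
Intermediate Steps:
n = -55625
1/(((17580 - 1*(-19009))/(-43407) + 44800/33492) + 1/(16174 + n)) = 1/(((17580 - 1*(-19009))/(-43407) + 44800/33492) + 1/(16174 - 55625)) = 1/(((17580 + 19009)*(-1/43407) + 44800*(1/33492)) + 1/(-39451)) = 1/((36589*(-1/43407) + 11200/8373) - 1/39451) = 1/((-5227/6201 + 11200/8373) - 1/39451) = 1/(8561843/17306991 - 1/39451) = 1/(337755961202/682778101941) = 682778101941/337755961202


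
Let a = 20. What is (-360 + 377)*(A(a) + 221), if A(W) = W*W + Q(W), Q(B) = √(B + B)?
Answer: 10557 + 34*√10 ≈ 10665.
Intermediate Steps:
Q(B) = √2*√B (Q(B) = √(2*B) = √2*√B)
A(W) = W² + √2*√W (A(W) = W*W + √2*√W = W² + √2*√W)
(-360 + 377)*(A(a) + 221) = (-360 + 377)*((20² + √2*√20) + 221) = 17*((400 + √2*(2*√5)) + 221) = 17*((400 + 2*√10) + 221) = 17*(621 + 2*√10) = 10557 + 34*√10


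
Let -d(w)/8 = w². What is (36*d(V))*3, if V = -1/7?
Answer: -864/49 ≈ -17.633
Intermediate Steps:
V = -⅐ (V = -1*⅐ = -⅐ ≈ -0.14286)
d(w) = -8*w²
(36*d(V))*3 = (36*(-8*(-⅐)²))*3 = (36*(-8*1/49))*3 = (36*(-8/49))*3 = -288/49*3 = -864/49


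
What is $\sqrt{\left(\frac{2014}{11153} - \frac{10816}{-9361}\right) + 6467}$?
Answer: $\frac{\sqrt{195304956534216089}}{5494907} \approx 80.426$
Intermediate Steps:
$\sqrt{\left(\frac{2014}{11153} - \frac{10816}{-9361}\right) + 6467} = \sqrt{\left(2014 \cdot \frac{1}{11153} - - \frac{10816}{9361}\right) + 6467} = \sqrt{\left(\frac{106}{587} + \frac{10816}{9361}\right) + 6467} = \sqrt{\frac{7341258}{5494907} + 6467} = \sqrt{\frac{35542904827}{5494907}} = \frac{\sqrt{195304956534216089}}{5494907}$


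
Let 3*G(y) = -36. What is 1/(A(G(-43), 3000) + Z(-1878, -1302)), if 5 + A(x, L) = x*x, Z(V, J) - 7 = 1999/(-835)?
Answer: 835/119911 ≈ 0.0069635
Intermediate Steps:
Z(V, J) = 3846/835 (Z(V, J) = 7 + 1999/(-835) = 7 + 1999*(-1/835) = 7 - 1999/835 = 3846/835)
G(y) = -12 (G(y) = (⅓)*(-36) = -12)
A(x, L) = -5 + x² (A(x, L) = -5 + x*x = -5 + x²)
1/(A(G(-43), 3000) + Z(-1878, -1302)) = 1/((-5 + (-12)²) + 3846/835) = 1/((-5 + 144) + 3846/835) = 1/(139 + 3846/835) = 1/(119911/835) = 835/119911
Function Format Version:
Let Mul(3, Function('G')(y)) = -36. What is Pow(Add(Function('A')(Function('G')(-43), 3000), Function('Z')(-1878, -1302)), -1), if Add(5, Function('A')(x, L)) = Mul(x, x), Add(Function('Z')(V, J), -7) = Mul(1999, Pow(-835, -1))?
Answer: Rational(835, 119911) ≈ 0.0069635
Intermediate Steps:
Function('Z')(V, J) = Rational(3846, 835) (Function('Z')(V, J) = Add(7, Mul(1999, Pow(-835, -1))) = Add(7, Mul(1999, Rational(-1, 835))) = Add(7, Rational(-1999, 835)) = Rational(3846, 835))
Function('G')(y) = -12 (Function('G')(y) = Mul(Rational(1, 3), -36) = -12)
Function('A')(x, L) = Add(-5, Pow(x, 2)) (Function('A')(x, L) = Add(-5, Mul(x, x)) = Add(-5, Pow(x, 2)))
Pow(Add(Function('A')(Function('G')(-43), 3000), Function('Z')(-1878, -1302)), -1) = Pow(Add(Add(-5, Pow(-12, 2)), Rational(3846, 835)), -1) = Pow(Add(Add(-5, 144), Rational(3846, 835)), -1) = Pow(Add(139, Rational(3846, 835)), -1) = Pow(Rational(119911, 835), -1) = Rational(835, 119911)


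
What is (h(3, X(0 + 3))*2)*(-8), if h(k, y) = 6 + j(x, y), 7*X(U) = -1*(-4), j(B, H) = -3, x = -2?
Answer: -48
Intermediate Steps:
X(U) = 4/7 (X(U) = (-1*(-4))/7 = (⅐)*4 = 4/7)
h(k, y) = 3 (h(k, y) = 6 - 3 = 3)
(h(3, X(0 + 3))*2)*(-8) = (3*2)*(-8) = 6*(-8) = -48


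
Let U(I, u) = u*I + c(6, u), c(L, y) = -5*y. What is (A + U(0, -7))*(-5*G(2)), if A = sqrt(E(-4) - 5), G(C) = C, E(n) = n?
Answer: -350 - 30*I ≈ -350.0 - 30.0*I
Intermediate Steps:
A = 3*I (A = sqrt(-4 - 5) = sqrt(-9) = 3*I ≈ 3.0*I)
U(I, u) = -5*u + I*u (U(I, u) = u*I - 5*u = I*u - 5*u = -5*u + I*u)
(A + U(0, -7))*(-5*G(2)) = (3*I - 7*(-5 + 0))*(-5*2) = (3*I - 7*(-5))*(-10) = (3*I + 35)*(-10) = (35 + 3*I)*(-10) = -350 - 30*I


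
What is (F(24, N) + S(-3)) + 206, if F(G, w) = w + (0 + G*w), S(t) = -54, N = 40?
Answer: 1152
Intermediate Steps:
F(G, w) = w + G*w
(F(24, N) + S(-3)) + 206 = (40*(1 + 24) - 54) + 206 = (40*25 - 54) + 206 = (1000 - 54) + 206 = 946 + 206 = 1152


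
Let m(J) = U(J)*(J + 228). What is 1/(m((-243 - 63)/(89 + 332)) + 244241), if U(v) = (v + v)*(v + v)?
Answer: 74618461/18260724652109 ≈ 4.0863e-6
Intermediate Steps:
U(v) = 4*v² (U(v) = (2*v)*(2*v) = 4*v²)
m(J) = 4*J²*(228 + J) (m(J) = (4*J²)*(J + 228) = (4*J²)*(228 + J) = 4*J²*(228 + J))
1/(m((-243 - 63)/(89 + 332)) + 244241) = 1/(4*((-243 - 63)/(89 + 332))²*(228 + (-243 - 63)/(89 + 332)) + 244241) = 1/(4*(-306/421)²*(228 - 306/421) + 244241) = 1/(4*(93636/177241)*(95682/421) + 244241) = 1/(35837119008/74618461 + 244241) = 1/(18260724652109/74618461) = 74618461/18260724652109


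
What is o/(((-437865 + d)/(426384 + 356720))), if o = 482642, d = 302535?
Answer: -188979440384/67665 ≈ -2.7929e+6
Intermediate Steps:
o/(((-437865 + d)/(426384 + 356720))) = 482642/(((-437865 + 302535)/(426384 + 356720))) = 482642/((-135330/783104)) = 482642/((-135330*1/783104)) = 482642/(-67665/391552) = 482642*(-391552/67665) = -188979440384/67665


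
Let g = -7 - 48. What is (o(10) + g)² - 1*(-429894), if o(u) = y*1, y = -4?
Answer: 433375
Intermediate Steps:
g = -55
o(u) = -4 (o(u) = -4*1 = -4)
(o(10) + g)² - 1*(-429894) = (-4 - 55)² - 1*(-429894) = (-59)² + 429894 = 3481 + 429894 = 433375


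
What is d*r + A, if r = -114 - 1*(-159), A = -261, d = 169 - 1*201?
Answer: -1701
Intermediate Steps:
d = -32 (d = 169 - 201 = -32)
r = 45 (r = -114 + 159 = 45)
d*r + A = -32*45 - 261 = -1440 - 261 = -1701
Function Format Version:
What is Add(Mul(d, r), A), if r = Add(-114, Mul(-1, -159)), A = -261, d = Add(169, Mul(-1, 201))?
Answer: -1701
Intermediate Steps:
d = -32 (d = Add(169, -201) = -32)
r = 45 (r = Add(-114, 159) = 45)
Add(Mul(d, r), A) = Add(Mul(-32, 45), -261) = Add(-1440, -261) = -1701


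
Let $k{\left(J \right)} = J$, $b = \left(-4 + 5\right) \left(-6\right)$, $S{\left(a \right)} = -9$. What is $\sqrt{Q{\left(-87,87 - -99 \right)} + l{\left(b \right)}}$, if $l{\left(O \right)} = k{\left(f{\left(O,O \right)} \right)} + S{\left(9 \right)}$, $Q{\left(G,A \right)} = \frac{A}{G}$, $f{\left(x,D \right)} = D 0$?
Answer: $\frac{i \sqrt{9367}}{29} \approx 3.3374 i$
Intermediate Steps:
$f{\left(x,D \right)} = 0$
$b = -6$ ($b = 1 \left(-6\right) = -6$)
$l{\left(O \right)} = -9$ ($l{\left(O \right)} = 0 - 9 = -9$)
$\sqrt{Q{\left(-87,87 - -99 \right)} + l{\left(b \right)}} = \sqrt{\frac{87 - -99}{-87} - 9} = \sqrt{\left(87 + 99\right) \left(- \frac{1}{87}\right) - 9} = \sqrt{186 \left(- \frac{1}{87}\right) - 9} = \sqrt{- \frac{62}{29} - 9} = \sqrt{- \frac{323}{29}} = \frac{i \sqrt{9367}}{29}$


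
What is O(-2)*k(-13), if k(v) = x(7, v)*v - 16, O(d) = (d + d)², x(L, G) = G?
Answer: 2448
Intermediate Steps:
O(d) = 4*d² (O(d) = (2*d)² = 4*d²)
k(v) = -16 + v² (k(v) = v*v - 16 = v² - 16 = -16 + v²)
O(-2)*k(-13) = (4*(-2)²)*(-16 + (-13)²) = (4*4)*(-16 + 169) = 16*153 = 2448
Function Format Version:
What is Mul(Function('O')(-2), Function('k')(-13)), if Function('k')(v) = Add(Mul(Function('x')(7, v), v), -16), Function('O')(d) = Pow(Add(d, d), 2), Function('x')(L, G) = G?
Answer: 2448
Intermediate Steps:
Function('O')(d) = Mul(4, Pow(d, 2)) (Function('O')(d) = Pow(Mul(2, d), 2) = Mul(4, Pow(d, 2)))
Function('k')(v) = Add(-16, Pow(v, 2)) (Function('k')(v) = Add(Mul(v, v), -16) = Add(Pow(v, 2), -16) = Add(-16, Pow(v, 2)))
Mul(Function('O')(-2), Function('k')(-13)) = Mul(Mul(4, Pow(-2, 2)), Add(-16, Pow(-13, 2))) = Mul(Mul(4, 4), Add(-16, 169)) = Mul(16, 153) = 2448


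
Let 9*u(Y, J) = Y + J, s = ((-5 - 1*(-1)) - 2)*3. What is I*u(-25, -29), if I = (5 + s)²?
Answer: -1014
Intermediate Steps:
s = -18 (s = ((-5 + 1) - 2)*3 = (-4 - 2)*3 = -6*3 = -18)
I = 169 (I = (5 - 18)² = (-13)² = 169)
u(Y, J) = J/9 + Y/9 (u(Y, J) = (Y + J)/9 = (J + Y)/9 = J/9 + Y/9)
I*u(-25, -29) = 169*((⅑)*(-29) + (⅑)*(-25)) = 169*(-29/9 - 25/9) = 169*(-6) = -1014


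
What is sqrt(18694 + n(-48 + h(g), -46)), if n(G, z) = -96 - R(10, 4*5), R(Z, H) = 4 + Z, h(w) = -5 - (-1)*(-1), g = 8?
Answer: 2*sqrt(4646) ≈ 136.32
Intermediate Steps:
h(w) = -6 (h(w) = -5 - 1*1 = -5 - 1 = -6)
n(G, z) = -110 (n(G, z) = -96 - (4 + 10) = -96 - 1*14 = -96 - 14 = -110)
sqrt(18694 + n(-48 + h(g), -46)) = sqrt(18694 - 110) = sqrt(18584) = 2*sqrt(4646)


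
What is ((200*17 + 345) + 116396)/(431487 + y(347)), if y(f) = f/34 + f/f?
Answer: 1361598/4890313 ≈ 0.27843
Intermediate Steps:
y(f) = 1 + f/34 (y(f) = f*(1/34) + 1 = f/34 + 1 = 1 + f/34)
((200*17 + 345) + 116396)/(431487 + y(347)) = ((200*17 + 345) + 116396)/(431487 + (1 + (1/34)*347)) = ((3400 + 345) + 116396)/(431487 + (1 + 347/34)) = (3745 + 116396)/(431487 + 381/34) = 120141/(14670939/34) = 120141*(34/14670939) = 1361598/4890313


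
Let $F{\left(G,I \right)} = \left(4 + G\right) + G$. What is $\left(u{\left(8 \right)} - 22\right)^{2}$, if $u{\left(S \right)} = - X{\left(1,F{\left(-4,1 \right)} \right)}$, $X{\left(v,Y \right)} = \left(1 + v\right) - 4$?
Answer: $400$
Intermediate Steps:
$F{\left(G,I \right)} = 4 + 2 G$
$X{\left(v,Y \right)} = -3 + v$ ($X{\left(v,Y \right)} = \left(1 + v\right) - 4 = -3 + v$)
$u{\left(S \right)} = 2$ ($u{\left(S \right)} = - (-3 + 1) = \left(-1\right) \left(-2\right) = 2$)
$\left(u{\left(8 \right)} - 22\right)^{2} = \left(2 - 22\right)^{2} = \left(-20\right)^{2} = 400$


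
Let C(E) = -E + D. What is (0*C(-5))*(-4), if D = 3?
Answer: 0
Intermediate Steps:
C(E) = 3 - E (C(E) = -E + 3 = 3 - E)
(0*C(-5))*(-4) = (0*(3 - 1*(-5)))*(-4) = (0*(3 + 5))*(-4) = (0*8)*(-4) = 0*(-4) = 0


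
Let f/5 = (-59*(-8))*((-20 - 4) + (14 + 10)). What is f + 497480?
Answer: 497480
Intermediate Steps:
f = 0 (f = 5*((-59*(-8))*((-20 - 4) + (14 + 10))) = 5*(472*(-24 + 24)) = 5*(472*0) = 5*0 = 0)
f + 497480 = 0 + 497480 = 497480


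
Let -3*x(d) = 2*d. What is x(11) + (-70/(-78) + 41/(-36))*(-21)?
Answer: -353/156 ≈ -2.2628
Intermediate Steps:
x(d) = -2*d/3
x(11) + (-70/(-78) + 41/(-36))*(-21) = -⅔*11 + (-70/(-78) + 41/(-36))*(-21) = -22/3 + (-70*(-1/78) + 41*(-1/36))*(-21) = -22/3 + (35/39 - 41/36)*(-21) = -22/3 - 113/468*(-21) = -22/3 + 791/156 = -353/156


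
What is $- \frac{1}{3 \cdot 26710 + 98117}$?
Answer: $- \frac{1}{178247} \approx -5.6102 \cdot 10^{-6}$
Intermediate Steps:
$- \frac{1}{3 \cdot 26710 + 98117} = - \frac{1}{80130 + 98117} = - \frac{1}{178247}$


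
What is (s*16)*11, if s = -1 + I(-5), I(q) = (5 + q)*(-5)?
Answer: -176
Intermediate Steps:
I(q) = -25 - 5*q
s = -1 (s = -1 + (-25 - 5*(-5)) = -1 + (-25 + 25) = -1 + 0 = -1)
(s*16)*11 = -1*16*11 = -16*11 = -176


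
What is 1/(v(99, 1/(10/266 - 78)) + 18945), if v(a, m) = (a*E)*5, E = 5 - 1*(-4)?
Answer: 1/23400 ≈ 4.2735e-5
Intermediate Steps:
E = 9 (E = 5 + 4 = 9)
v(a, m) = 45*a (v(a, m) = (a*9)*5 = (9*a)*5 = 45*a)
1/(v(99, 1/(10/266 - 78)) + 18945) = 1/(45*99 + 18945) = 1/(4455 + 18945) = 1/23400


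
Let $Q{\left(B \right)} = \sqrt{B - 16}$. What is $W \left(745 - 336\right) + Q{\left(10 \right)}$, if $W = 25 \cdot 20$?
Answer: $204500 + i \sqrt{6} \approx 2.045 \cdot 10^{5} + 2.4495 i$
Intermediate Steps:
$W = 500$
$Q{\left(B \right)} = \sqrt{-16 + B}$
$W \left(745 - 336\right) + Q{\left(10 \right)} = 500 \left(745 - 336\right) + \sqrt{-16 + 10} = 500 \cdot 409 + \sqrt{-6} = 204500 + i \sqrt{6}$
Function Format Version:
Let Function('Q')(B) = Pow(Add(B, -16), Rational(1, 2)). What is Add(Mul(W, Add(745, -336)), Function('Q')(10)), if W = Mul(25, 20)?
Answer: Add(204500, Mul(I, Pow(6, Rational(1, 2)))) ≈ Add(2.0450e+5, Mul(2.4495, I))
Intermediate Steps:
W = 500
Function('Q')(B) = Pow(Add(-16, B), Rational(1, 2))
Add(Mul(W, Add(745, -336)), Function('Q')(10)) = Add(Mul(500, Add(745, -336)), Pow(Add(-16, 10), Rational(1, 2))) = Add(Mul(500, 409), Pow(-6, Rational(1, 2))) = Add(204500, Mul(I, Pow(6, Rational(1, 2))))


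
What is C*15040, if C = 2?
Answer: 30080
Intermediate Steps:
C*15040 = 2*15040 = 30080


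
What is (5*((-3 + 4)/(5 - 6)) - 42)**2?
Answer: 2209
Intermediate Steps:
(5*((-3 + 4)/(5 - 6)) - 42)**2 = (5*(1/(-1)) - 42)**2 = (5*(1*(-1)) - 42)**2 = (5*(-1) - 42)**2 = (-5 - 42)**2 = (-47)**2 = 2209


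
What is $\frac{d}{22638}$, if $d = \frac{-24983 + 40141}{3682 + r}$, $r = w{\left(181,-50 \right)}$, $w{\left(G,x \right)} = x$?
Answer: $\frac{689}{3737328} \approx 0.00018436$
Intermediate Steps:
$r = -50$
$d = \frac{7579}{1816}$ ($d = \frac{-24983 + 40141}{3682 - 50} = \frac{15158}{3632} = 15158 \cdot \frac{1}{3632} = \frac{7579}{1816} \approx 4.1735$)
$\frac{d}{22638} = \frac{7579}{1816 \cdot 22638} = \frac{7579}{1816} \cdot \frac{1}{22638} = \frac{689}{3737328}$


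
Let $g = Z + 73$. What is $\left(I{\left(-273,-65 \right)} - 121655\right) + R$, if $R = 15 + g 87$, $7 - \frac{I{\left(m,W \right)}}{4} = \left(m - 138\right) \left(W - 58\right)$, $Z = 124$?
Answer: $-306685$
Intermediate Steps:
$I{\left(m,W \right)} = 28 - 4 \left(-138 + m\right) \left(-58 + W\right)$ ($I{\left(m,W \right)} = 28 - 4 \left(m - 138\right) \left(W - 58\right) = 28 - 4 \left(-138 + m\right) \left(-58 + W\right)$)
$g = 197$ ($g = 124 + 73 = 197$)
$R = 17154$ ($R = 15 + 197 \cdot 87 = 15 + 17139 = 17154$)
$\left(I{\left(-273,-65 \right)} - 121655\right) + R = \left(\left(-31988 + 232 \left(-273\right) + 552 \left(-65\right) - \left(-260\right) \left(-273\right)\right) - 121655\right) + 17154 = \left(\left(-31988 - 63336 - 35880 - 70980\right) - 121655\right) + 17154 = \left(-202184 - 121655\right) + 17154 = -323839 + 17154 = -306685$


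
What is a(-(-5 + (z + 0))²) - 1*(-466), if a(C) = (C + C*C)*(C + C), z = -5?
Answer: -1979534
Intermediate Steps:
a(C) = 2*C*(C + C²) (a(C) = (C + C²)*(2*C) = 2*C*(C + C²))
a(-(-5 + (z + 0))²) - 1*(-466) = 2*(-(-5 + (-5 + 0))²)²*(1 - (-5 + (-5 + 0))²) - 1*(-466) = 2*(-(-5 - 5)²)²*(1 - (-5 - 5)²) + 466 = 2*(-1*(-10)²)²*(1 - 1*(-10)²) + 466 = 2*(-1*100)²*(1 - 1*100) + 466 = 2*(-100)²*(1 - 100) + 466 = 2*10000*(-99) + 466 = -1980000 + 466 = -1979534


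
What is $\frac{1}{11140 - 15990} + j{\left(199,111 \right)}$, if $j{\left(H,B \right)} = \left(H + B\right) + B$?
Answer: $\frac{2041849}{4850} \approx 421.0$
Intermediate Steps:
$j{\left(H,B \right)} = H + 2 B$ ($j{\left(H,B \right)} = \left(B + H\right) + B = H + 2 B$)
$\frac{1}{11140 - 15990} + j{\left(199,111 \right)} = \frac{1}{11140 - 15990} + \left(199 + 2 \cdot 111\right) = \frac{1}{-4850} + \left(199 + 222\right) = - \frac{1}{4850} + 421 = \frac{2041849}{4850}$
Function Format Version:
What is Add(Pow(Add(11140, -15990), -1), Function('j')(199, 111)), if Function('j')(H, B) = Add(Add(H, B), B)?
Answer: Rational(2041849, 4850) ≈ 421.00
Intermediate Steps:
Function('j')(H, B) = Add(H, Mul(2, B)) (Function('j')(H, B) = Add(Add(B, H), B) = Add(H, Mul(2, B)))
Add(Pow(Add(11140, -15990), -1), Function('j')(199, 111)) = Add(Pow(Add(11140, -15990), -1), Add(199, Mul(2, 111))) = Add(Pow(-4850, -1), Add(199, 222)) = Add(Rational(-1, 4850), 421) = Rational(2041849, 4850)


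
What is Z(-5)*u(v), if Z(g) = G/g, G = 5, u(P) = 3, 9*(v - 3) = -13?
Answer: -3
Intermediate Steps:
v = 14/9 (v = 3 + (⅑)*(-13) = 3 - 13/9 = 14/9 ≈ 1.5556)
Z(g) = 5/g
Z(-5)*u(v) = (5/(-5))*3 = (5*(-⅕))*3 = -1*3 = -3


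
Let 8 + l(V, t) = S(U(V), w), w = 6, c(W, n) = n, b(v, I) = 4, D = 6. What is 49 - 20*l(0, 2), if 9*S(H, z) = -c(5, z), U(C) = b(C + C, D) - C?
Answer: 667/3 ≈ 222.33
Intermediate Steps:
U(C) = 4 - C
S(H, z) = -z/9 (S(H, z) = (-z)/9 = -z/9)
l(V, t) = -26/3 (l(V, t) = -8 - 1/9*6 = -8 - 2/3 = -26/3)
49 - 20*l(0, 2) = 49 - 20*(-26/3) = 49 + 520/3 = 667/3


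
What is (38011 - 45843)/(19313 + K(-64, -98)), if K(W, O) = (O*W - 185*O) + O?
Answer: -7832/43617 ≈ -0.17956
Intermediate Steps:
K(W, O) = -184*O + O*W (K(W, O) = (-185*O + O*W) + O = -184*O + O*W)
(38011 - 45843)/(19313 + K(-64, -98)) = (38011 - 45843)/(19313 - 98*(-184 - 64)) = -7832/(19313 - 98*(-248)) = -7832/(19313 + 24304) = -7832/43617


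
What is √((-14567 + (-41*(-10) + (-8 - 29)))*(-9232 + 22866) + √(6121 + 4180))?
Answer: √(-193520996 + √10301) ≈ 13911.0*I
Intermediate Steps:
√((-14567 + (-41*(-10) + (-8 - 29)))*(-9232 + 22866) + √(6121 + 4180)) = √((-14567 + (410 - 37))*13634 + √10301) = √((-14567 + 373)*13634 + √10301) = √(-14194*13634 + √10301) = √(-193520996 + √10301)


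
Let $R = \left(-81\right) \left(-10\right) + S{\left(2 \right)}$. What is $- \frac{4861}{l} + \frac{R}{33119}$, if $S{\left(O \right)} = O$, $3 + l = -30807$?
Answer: $\frac{186009179}{1020396390} \approx 0.18229$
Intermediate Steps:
$l = -30810$ ($l = -3 - 30807 = -30810$)
$R = 812$ ($R = \left(-81\right) \left(-10\right) + 2 = 810 + 2 = 812$)
$- \frac{4861}{l} + \frac{R}{33119} = - \frac{4861}{-30810} + \frac{812}{33119} = \left(-4861\right) \left(- \frac{1}{30810}\right) + 812 \cdot \frac{1}{33119} = \frac{4861}{30810} + \frac{812}{33119} = \frac{186009179}{1020396390}$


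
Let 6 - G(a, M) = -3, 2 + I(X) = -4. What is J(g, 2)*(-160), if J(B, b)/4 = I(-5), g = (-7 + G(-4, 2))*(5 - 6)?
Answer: 3840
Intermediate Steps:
I(X) = -6 (I(X) = -2 - 4 = -6)
G(a, M) = 9 (G(a, M) = 6 - 1*(-3) = 6 + 3 = 9)
g = -2 (g = (-7 + 9)*(5 - 6) = 2*(-1) = -2)
J(B, b) = -24 (J(B, b) = 4*(-6) = -24)
J(g, 2)*(-160) = -24*(-160) = 3840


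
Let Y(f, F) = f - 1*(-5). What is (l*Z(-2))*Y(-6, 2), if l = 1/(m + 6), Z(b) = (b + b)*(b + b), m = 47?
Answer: -16/53 ≈ -0.30189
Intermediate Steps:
Z(b) = 4*b**2 (Z(b) = (2*b)*(2*b) = 4*b**2)
Y(f, F) = 5 + f (Y(f, F) = f + 5 = 5 + f)
l = 1/53 (l = 1/(47 + 6) = 1/53 ≈ 0.018868)
(l*Z(-2))*Y(-6, 2) = ((4*(-2)**2)/53)*(5 - 6) = ((4*4)/53)*(-1) = ((1/53)*16)*(-1) = (16/53)*(-1) = -16/53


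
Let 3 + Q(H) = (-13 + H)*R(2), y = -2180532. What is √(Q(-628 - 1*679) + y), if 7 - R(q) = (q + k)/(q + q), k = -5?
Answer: I*√2190765 ≈ 1480.1*I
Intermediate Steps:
R(q) = 7 - (-5 + q)/(2*q) (R(q) = 7 - (q - 5)/(q + q) = 7 - (-5 + q)/(2*q))
Q(H) = -415/4 + 31*H/4 (Q(H) = -3 + (-13 + H)*((½)*(5 + 13*2)/2) = -3 + (-13 + H)*((½)*(½)*(5 + 26)) = -3 + (-13 + H)*((½)*(½)*31) = -3 + (-13 + H)*(31/4) = -3 + (-403/4 + 31*H/4) = -415/4 + 31*H/4)
√(Q(-628 - 1*679) + y) = √((-415/4 + 31*(-628 - 1*679)/4) - 2180532) = √((-415/4 + 31*(-628 - 679)/4) - 2180532) = √((-415/4 + (31/4)*(-1307)) - 2180532) = √((-415/4 - 40517/4) - 2180532) = √(-10233 - 2180532) = √(-2190765) = I*√2190765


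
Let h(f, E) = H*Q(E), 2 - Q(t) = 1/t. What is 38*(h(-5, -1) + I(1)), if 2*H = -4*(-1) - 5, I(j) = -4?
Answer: -209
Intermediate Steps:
H = -1/2 (H = (-4*(-1) - 5)/2 = (4 - 5)/2 = (1/2)*(-1) = -1/2 ≈ -0.50000)
Q(t) = 2 - 1/t
h(f, E) = -1 + 1/(2*E) (h(f, E) = -(2 - 1/E)/2 = -1 + 1/(2*E))
38*(h(-5, -1) + I(1)) = 38*((1/2 - 1*(-1))/(-1) - 4) = 38*(-(1/2 + 1) - 4) = 38*(-1*3/2 - 4) = 38*(-3/2 - 4) = 38*(-11/2) = -209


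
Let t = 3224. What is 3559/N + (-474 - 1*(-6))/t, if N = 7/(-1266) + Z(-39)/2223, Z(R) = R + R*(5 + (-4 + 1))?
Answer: -5307720123/86738 ≈ -61193.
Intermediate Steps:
Z(R) = 3*R (Z(R) = R + R*(5 - 3) = R + R*2 = R + 2*R = 3*R)
N = -1399/24054 (N = 7/(-1266) + (3*(-39))/2223 = 7*(-1/1266) - 117*1/2223 = -7/1266 - 1/19 = -1399/24054 ≈ -0.058161)
3559/N + (-474 - 1*(-6))/t = 3559/(-1399/24054) + (-474 - 1*(-6))/3224 = 3559*(-24054/1399) + (-474 + 6)*(1/3224) = -85608186/1399 - 468*1/3224 = -85608186/1399 - 9/62 = -5307720123/86738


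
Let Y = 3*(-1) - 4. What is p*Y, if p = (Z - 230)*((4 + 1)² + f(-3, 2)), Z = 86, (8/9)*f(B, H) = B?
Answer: 21798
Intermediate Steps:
f(B, H) = 9*B/8
Y = -7 (Y = -3 - 4 = -7)
p = -3114 (p = (86 - 230)*((4 + 1)² + (9/8)*(-3)) = -144*(5² - 27/8) = -144*(25 - 27/8) = -144*173/8 = -3114)
p*Y = -3114*(-7) = 21798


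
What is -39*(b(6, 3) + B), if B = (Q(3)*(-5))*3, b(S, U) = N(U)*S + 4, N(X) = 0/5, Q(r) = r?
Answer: 1599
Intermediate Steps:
N(X) = 0 (N(X) = 0*(1/5) = 0)
b(S, U) = 4 (b(S, U) = 0*S + 4 = 0 + 4 = 4)
B = -45 (B = (3*(-5))*3 = -15*3 = -45)
-39*(b(6, 3) + B) = -39*(4 - 45) = -39*(-41) = 1599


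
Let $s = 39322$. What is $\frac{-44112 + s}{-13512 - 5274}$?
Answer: $\frac{2395}{9393} \approx 0.25498$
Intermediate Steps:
$\frac{-44112 + s}{-13512 - 5274} = \frac{-44112 + 39322}{-13512 - 5274} = - \frac{4790}{-18786} = \left(-4790\right) \left(- \frac{1}{18786}\right) = \frac{2395}{9393}$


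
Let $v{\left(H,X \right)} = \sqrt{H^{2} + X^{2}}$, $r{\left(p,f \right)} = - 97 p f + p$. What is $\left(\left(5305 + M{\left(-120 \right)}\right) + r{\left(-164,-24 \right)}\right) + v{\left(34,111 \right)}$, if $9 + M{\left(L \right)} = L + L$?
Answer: $-376900 + \sqrt{13477} \approx -3.7678 \cdot 10^{5}$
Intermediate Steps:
$M{\left(L \right)} = -9 + 2 L$ ($M{\left(L \right)} = -9 + \left(L + L\right) = -9 + 2 L$)
$r{\left(p,f \right)} = p - 97 f p$ ($r{\left(p,f \right)} = - 97 f p + p = p - 97 f p$)
$\left(\left(5305 + M{\left(-120 \right)}\right) + r{\left(-164,-24 \right)}\right) + v{\left(34,111 \right)} = \left(\left(5305 + \left(-9 + 2 \left(-120\right)\right)\right) - 164 \left(1 - -2328\right)\right) + \sqrt{34^{2} + 111^{2}} = \left(\left(5305 - 249\right) - 164 \left(1 + 2328\right)\right) + \sqrt{1156 + 12321} = \left(\left(5305 - 249\right) - 381956\right) + \sqrt{13477} = \left(5056 - 381956\right) + \sqrt{13477} = -376900 + \sqrt{13477}$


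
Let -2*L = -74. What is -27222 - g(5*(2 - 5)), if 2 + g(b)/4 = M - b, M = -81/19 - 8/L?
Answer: -19161026/703 ≈ -27256.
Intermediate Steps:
L = 37 (L = -½*(-74) = 37)
M = -3149/703 (M = -81/19 - 8/37 = -3149/703 ≈ -4.4794)
g(b) = -18220/703 - 4*b (g(b) = -8 + 4*(-3149/703 - b) = -8 + (-12596/703 - 4*b) = -18220/703 - 4*b)
-27222 - g(5*(2 - 5)) = -27222 - (-18220/703 - 20*(2 - 5)) = -27222 - (-18220/703 - 20*(-3)) = -27222 - (-18220/703 - 4*(-15)) = -27222 - (-18220/703 + 60) = -27222 - 1*23960/703 = -27222 - 23960/703 = -19161026/703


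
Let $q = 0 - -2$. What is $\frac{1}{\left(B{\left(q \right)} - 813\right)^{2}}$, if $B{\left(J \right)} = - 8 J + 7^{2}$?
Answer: $\frac{1}{608400} \approx 1.6437 \cdot 10^{-6}$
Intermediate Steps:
$q = 2$ ($q = 0 + 2 = 2$)
$B{\left(J \right)} = 49 - 8 J$ ($B{\left(J \right)} = - 8 J + 49 = 49 - 8 J$)
$\frac{1}{\left(B{\left(q \right)} - 813\right)^{2}} = \frac{1}{\left(\left(49 - 16\right) - 813\right)^{2}} = \frac{1}{\left(33 - 813\right)^{2}} = \frac{1}{\left(-780\right)^{2}} = \frac{1}{608400}$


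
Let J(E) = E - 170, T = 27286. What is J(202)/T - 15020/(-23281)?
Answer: 273356/422933 ≈ 0.64633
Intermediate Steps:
J(E) = -170 + E
J(202)/T - 15020/(-23281) = (-170 + 202)/27286 - 15020/(-23281) = 32*(1/27286) - 15020*(-1/23281) = 16/13643 + 20/31 = 273356/422933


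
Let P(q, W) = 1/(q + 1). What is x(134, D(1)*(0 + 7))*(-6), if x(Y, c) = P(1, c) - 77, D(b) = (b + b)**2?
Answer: 459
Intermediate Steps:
D(b) = 4*b**2 (D(b) = (2*b)**2 = 4*b**2)
P(q, W) = 1/(1 + q)
x(Y, c) = -153/2 (x(Y, c) = 1/(1 + 1) - 77 = 1/2 - 77 = -153/2)
x(134, D(1)*(0 + 7))*(-6) = -153/2*(-6) = 459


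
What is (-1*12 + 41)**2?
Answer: 841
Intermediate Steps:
(-1*12 + 41)**2 = (-12 + 41)**2 = 29**2 = 841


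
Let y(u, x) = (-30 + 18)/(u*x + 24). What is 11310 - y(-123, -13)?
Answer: 6118714/541 ≈ 11310.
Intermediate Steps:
y(u, x) = -12/(24 + u*x)
11310 - y(-123, -13) = 11310 - (-12)/(24 - 123*(-13)) = 11310 - (-12)/(24 + 1599) = 11310 - (-12)/1623 = 11310 - 1*(-4/541) = 11310 + 4/541 = 6118714/541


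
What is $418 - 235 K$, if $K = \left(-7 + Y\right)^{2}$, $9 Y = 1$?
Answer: $- \frac{869482}{81} \approx -10734.0$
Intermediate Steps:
$Y = \frac{1}{9}$ ($Y = \frac{1}{9} \cdot 1 = \frac{1}{9} \approx 0.11111$)
$K = \frac{3844}{81}$ ($K = \left(-7 + \frac{1}{9}\right)^{2} = \left(- \frac{62}{9}\right)^{2} = \frac{3844}{81} \approx 47.457$)
$418 - 235 K = 418 - \frac{903340}{81} = - \frac{869482}{81}$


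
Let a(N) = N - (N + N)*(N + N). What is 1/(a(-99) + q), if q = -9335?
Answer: -1/48638 ≈ -2.0560e-5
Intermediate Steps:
a(N) = N - 4*N**2 (a(N) = N - 2*N*2*N = N - 4*N**2)
1/(a(-99) + q) = 1/(-99*(1 - 4*(-99)) - 9335) = 1/(-99*(1 + 396) - 9335) = 1/(-99*397 - 9335) = 1/(-39303 - 9335) = 1/(-48638) = -1/48638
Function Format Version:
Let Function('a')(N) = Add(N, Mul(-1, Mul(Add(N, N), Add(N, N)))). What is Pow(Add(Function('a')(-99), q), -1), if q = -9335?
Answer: Rational(-1, 48638) ≈ -2.0560e-5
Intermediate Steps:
Function('a')(N) = Add(N, Mul(-4, Pow(N, 2))) (Function('a')(N) = Add(N, Mul(-1, Mul(Mul(2, N), Mul(2, N)))) = Add(N, Mul(-1, Mul(4, Pow(N, 2)))) = Add(N, Mul(-4, Pow(N, 2))))
Pow(Add(Function('a')(-99), q), -1) = Pow(Add(Mul(-99, Add(1, Mul(-4, -99))), -9335), -1) = Pow(Add(Mul(-99, Add(1, 396)), -9335), -1) = Pow(Add(Mul(-99, 397), -9335), -1) = Pow(Add(-39303, -9335), -1) = Pow(-48638, -1) = Rational(-1, 48638)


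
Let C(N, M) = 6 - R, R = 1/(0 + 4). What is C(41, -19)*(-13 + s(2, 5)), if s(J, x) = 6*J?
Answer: -23/4 ≈ -5.7500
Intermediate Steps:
R = 1/4 ≈ 0.25000
C(N, M) = 23/4 (C(N, M) = 6 - 1*1/4 = 6 - 1/4 = 23/4)
C(41, -19)*(-13 + s(2, 5)) = 23*(-13 + 6*2)/4 = 23*(-13 + 12)/4 = (23/4)*(-1) = -23/4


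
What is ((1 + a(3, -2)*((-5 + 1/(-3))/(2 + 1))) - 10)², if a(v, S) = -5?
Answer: 1/81 ≈ 0.012346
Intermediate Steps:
((1 + a(3, -2)*((-5 + 1/(-3))/(2 + 1))) - 10)² = ((1 - 5*(-5 + 1/(-3))/(2 + 1)) - 10)² = ((1 - 5*(-5 - ⅓)/3) - 10)² = ((1 - (-80)/(3*3)) - 10)² = ((1 - 5*(-16/9)) - 10)² = ((1 + 80/9) - 10)² = (89/9 - 10)² = (-⅑)² = 1/81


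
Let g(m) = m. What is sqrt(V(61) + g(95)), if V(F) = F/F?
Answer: 4*sqrt(6) ≈ 9.7980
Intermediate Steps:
V(F) = 1
sqrt(V(61) + g(95)) = sqrt(1 + 95) = sqrt(96) = 4*sqrt(6)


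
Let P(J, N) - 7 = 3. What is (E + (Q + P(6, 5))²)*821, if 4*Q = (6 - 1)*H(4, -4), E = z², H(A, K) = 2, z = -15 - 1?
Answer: 1353829/4 ≈ 3.3846e+5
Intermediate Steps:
z = -16
P(J, N) = 10 (P(J, N) = 7 + 3 = 10)
E = 256 (E = (-16)² = 256)
Q = 5/2 (Q = ((6 - 1)*2)/4 = (5*2)/4 = (¼)*10 = 5/2 ≈ 2.5000)
(E + (Q + P(6, 5))²)*821 = (256 + (5/2 + 10)²)*821 = (256 + (25/2)²)*821 = (256 + 625/4)*821 = (1649/4)*821 = 1353829/4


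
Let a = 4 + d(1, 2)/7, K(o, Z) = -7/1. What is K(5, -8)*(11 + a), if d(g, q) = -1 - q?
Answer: -102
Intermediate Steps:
K(o, Z) = -7
a = 25/7 (a = 4 + (-1 - 1*2)/7 = 4 + (-1 - 2)*(⅐) = 4 - 3*⅐ = 4 - 3/7 = 25/7 ≈ 3.5714)
K(5, -8)*(11 + a) = -7*(11 + 25/7) = -7*102/7 = -102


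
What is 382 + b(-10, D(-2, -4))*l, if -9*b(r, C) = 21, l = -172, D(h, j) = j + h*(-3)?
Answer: 2350/3 ≈ 783.33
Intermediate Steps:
D(h, j) = j - 3*h
b(r, C) = -7/3 (b(r, C) = -⅑*21 = -7/3)
382 + b(-10, D(-2, -4))*l = 382 - 7/3*(-172) = 382 + 1204/3 = 2350/3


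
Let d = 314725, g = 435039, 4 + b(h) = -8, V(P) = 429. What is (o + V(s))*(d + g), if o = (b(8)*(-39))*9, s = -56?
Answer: 3479654724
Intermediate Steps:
b(h) = -12 (b(h) = -4 - 8 = -12)
o = 4212 (o = -12*(-39)*9 = 468*9 = 4212)
(o + V(s))*(d + g) = (4212 + 429)*(314725 + 435039) = 4641*749764 = 3479654724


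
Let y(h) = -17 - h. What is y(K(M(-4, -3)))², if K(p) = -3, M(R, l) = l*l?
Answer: 196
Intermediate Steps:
M(R, l) = l²
y(K(M(-4, -3)))² = (-17 - 1*(-3))² = (-17 + 3)² = (-14)² = 196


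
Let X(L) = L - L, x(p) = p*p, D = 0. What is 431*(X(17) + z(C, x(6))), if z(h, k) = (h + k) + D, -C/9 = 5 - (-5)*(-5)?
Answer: 93096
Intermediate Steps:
x(p) = p**2
X(L) = 0
C = 180 (C = -9*(5 - (-5)*(-5)) = -9*(5 - 1*25) = -9*(5 - 25) = -9*(-20) = 180)
z(h, k) = h + k (z(h, k) = (h + k) + 0 = h + k)
431*(X(17) + z(C, x(6))) = 431*(0 + (180 + 6**2)) = 431*(0 + (180 + 36)) = 431*(0 + 216) = 431*216 = 93096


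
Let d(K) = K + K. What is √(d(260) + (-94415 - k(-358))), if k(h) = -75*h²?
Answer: √9518405 ≈ 3085.2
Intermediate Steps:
d(K) = 2*K
√(d(260) + (-94415 - k(-358))) = √(2*260 + (-94415 - (-75)*(-358)²)) = √(520 + (-94415 - (-75)*128164)) = √(520 + (-94415 - 1*(-9612300))) = √(520 + (-94415 + 9612300)) = √(520 + 9517885) = √9518405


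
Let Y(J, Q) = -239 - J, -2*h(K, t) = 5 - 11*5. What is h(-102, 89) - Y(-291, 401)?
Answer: -27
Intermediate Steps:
h(K, t) = 25 (h(K, t) = -(5 - 11*5)/2 = -(5 - 55)/2 = -1/2*(-50) = 25)
h(-102, 89) - Y(-291, 401) = 25 - (-239 - 1*(-291)) = 25 - (-239 + 291) = 25 - 1*52 = 25 - 52 = -27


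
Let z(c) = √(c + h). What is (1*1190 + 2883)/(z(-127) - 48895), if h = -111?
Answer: -28449905/341531609 - 4073*I*√238/2390721263 ≈ -0.083301 - 2.6283e-5*I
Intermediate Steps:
z(c) = √(-111 + c) (z(c) = √(c - 111) = √(-111 + c))
(1*1190 + 2883)/(z(-127) - 48895) = (1*1190 + 2883)/(√(-111 - 127) - 48895) = (1190 + 2883)/(√(-238) - 48895) = 4073/(I*√238 - 48895) = 4073/(-48895 + I*√238)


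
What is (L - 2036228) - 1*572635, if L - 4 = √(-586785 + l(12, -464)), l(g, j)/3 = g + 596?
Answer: -2608859 + I*√584961 ≈ -2.6089e+6 + 764.83*I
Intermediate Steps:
l(g, j) = 1788 + 3*g (l(g, j) = 3*(g + 596) = 3*(596 + g) = 1788 + 3*g)
L = 4 + I*√584961 (L = 4 + √(-586785 + (1788 + 3*12)) = 4 + √(-586785 + (1788 + 36)) = 4 + √(-586785 + 1824) = 4 + √(-584961) = 4 + I*√584961 ≈ 4.0 + 764.83*I)
(L - 2036228) - 1*572635 = ((4 + I*√584961) - 2036228) - 1*572635 = (-2036224 + I*√584961) - 572635 = -2608859 + I*√584961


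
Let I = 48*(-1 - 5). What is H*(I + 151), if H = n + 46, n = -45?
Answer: -137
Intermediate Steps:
I = -288 (I = 48*(-6) = -288)
H = 1 (H = -45 + 46 = 1)
H*(I + 151) = 1*(-288 + 151) = 1*(-137) = -137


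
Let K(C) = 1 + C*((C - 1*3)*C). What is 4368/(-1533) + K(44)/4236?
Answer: 1637811/103076 ≈ 15.889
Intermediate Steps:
K(C) = 1 + C**2*(-3 + C) (K(C) = 1 + C*((C - 3)*C) = 1 + C*((-3 + C)*C) = 1 + C*(C*(-3 + C)) = 1 + C**2*(-3 + C))
4368/(-1533) + K(44)/4236 = 4368/(-1533) + (1 + 44**3 - 3*44**2)/4236 = 4368*(-1/1533) + (1 + 85184 - 3*1936)*(1/4236) = -208/73 + (1 + 85184 - 5808)*(1/4236) = -208/73 + 79377*(1/4236) = -208/73 + 26459/1412 = 1637811/103076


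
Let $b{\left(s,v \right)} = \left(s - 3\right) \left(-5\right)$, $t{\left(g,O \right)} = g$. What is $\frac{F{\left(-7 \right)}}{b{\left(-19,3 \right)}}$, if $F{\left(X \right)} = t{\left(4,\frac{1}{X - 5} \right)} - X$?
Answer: $\frac{1}{10} \approx 0.1$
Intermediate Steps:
$b{\left(s,v \right)} = 15 - 5 s$ ($b{\left(s,v \right)} = \left(-3 + s\right) \left(-5\right) = 15 - 5 s$)
$F{\left(X \right)} = 4 - X$
$\frac{F{\left(-7 \right)}}{b{\left(-19,3 \right)}} = \frac{4 - -7}{15 - -95} = \frac{4 + 7}{15 + 95} = \frac{11}{110} = 11 \cdot \frac{1}{110} = \frac{1}{10}$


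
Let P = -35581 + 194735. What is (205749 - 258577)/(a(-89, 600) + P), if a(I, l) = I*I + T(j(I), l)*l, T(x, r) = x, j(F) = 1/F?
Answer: -4701692/14869075 ≈ -0.31621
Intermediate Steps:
P = 159154
a(I, l) = I² + l/I (a(I, l) = I*I + l/I = I² + l/I)
(205749 - 258577)/(a(-89, 600) + P) = (205749 - 258577)/((600 + (-89)³)/(-89) + 159154) = -52828/(-(600 - 704969)/89 + 159154) = -52828/(-1/89*(-704369) + 159154) = -52828/(704369/89 + 159154) = -52828/14869075/89 = -52828*89/14869075 = -4701692/14869075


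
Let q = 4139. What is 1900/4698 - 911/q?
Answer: 1792111/9722511 ≈ 0.18433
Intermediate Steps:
1900/4698 - 911/q = 1900/4698 - 911/4139 = 1900*(1/4698) - 911*1/4139 = 950/2349 - 911/4139 = 1792111/9722511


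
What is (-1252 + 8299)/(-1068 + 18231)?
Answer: 783/1907 ≈ 0.41059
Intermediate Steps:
(-1252 + 8299)/(-1068 + 18231) = 7047/17163 = 7047*(1/17163) = 783/1907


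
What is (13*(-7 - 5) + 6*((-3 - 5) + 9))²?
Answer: 22500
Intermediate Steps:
(13*(-7 - 5) + 6*((-3 - 5) + 9))² = (13*(-12) + 6*(-8 + 9))² = (-156 + 6*1)² = (-156 + 6)² = (-150)² = 22500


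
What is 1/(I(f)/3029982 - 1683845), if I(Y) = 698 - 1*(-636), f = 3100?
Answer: -1514991/2551010019728 ≈ -5.9388e-7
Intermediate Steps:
I(Y) = 1334 (I(Y) = 698 + 636 = 1334)
1/(I(f)/3029982 - 1683845) = 1/(1334/3029982 - 1683845) = 1/(1334*(1/3029982) - 1683845) = 1/(667/1514991 - 1683845) = 1/(-2551010019728/1514991) = -1514991/2551010019728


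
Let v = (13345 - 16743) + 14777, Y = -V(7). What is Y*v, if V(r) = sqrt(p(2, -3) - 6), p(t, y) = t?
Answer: -22758*I ≈ -22758.0*I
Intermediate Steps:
V(r) = 2*I (V(r) = sqrt(2 - 6) = sqrt(-4) = 2*I)
Y = -2*I ≈ -2.0*I
v = 11379 (v = -3398 + 14777 = 11379)
Y*v = -2*I*11379 = -22758*I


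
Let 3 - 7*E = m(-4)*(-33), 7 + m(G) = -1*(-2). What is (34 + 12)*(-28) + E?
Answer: -9178/7 ≈ -1311.1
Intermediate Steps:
m(G) = -5 (m(G) = -7 - 1*(-2) = -7 + 2 = -5)
E = -162/7 (E = 3/7 - (-5)*(-33)/7 = 3/7 - 1/7*165 = 3/7 - 165/7 = -162/7 ≈ -23.143)
(34 + 12)*(-28) + E = (34 + 12)*(-28) - 162/7 = 46*(-28) - 162/7 = -1288 - 162/7 = -9178/7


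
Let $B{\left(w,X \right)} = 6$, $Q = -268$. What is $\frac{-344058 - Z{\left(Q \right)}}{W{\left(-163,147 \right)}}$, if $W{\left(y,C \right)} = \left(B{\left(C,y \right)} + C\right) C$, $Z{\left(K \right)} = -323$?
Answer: $- \frac{7015}{459} \approx -15.283$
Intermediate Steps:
$W{\left(y,C \right)} = C \left(6 + C\right)$ ($W{\left(y,C \right)} = \left(6 + C\right) C = C \left(6 + C\right)$)
$\frac{-344058 - Z{\left(Q \right)}}{W{\left(-163,147 \right)}} = \frac{-344058 - -323}{147 \left(6 + 147\right)} = \frac{-344058 + 323}{147 \cdot 153} = - \frac{343735}{22491} = \left(-343735\right) \frac{1}{22491} = - \frac{7015}{459}$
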